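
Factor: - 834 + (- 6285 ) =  - 7119 = - 3^2*7^1*113^1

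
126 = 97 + 29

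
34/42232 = 17/21116 = 0.00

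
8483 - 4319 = 4164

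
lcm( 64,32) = 64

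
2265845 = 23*98515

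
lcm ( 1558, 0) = 0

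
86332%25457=9961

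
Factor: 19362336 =2^5*3^1*7^1*28813^1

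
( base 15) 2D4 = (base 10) 649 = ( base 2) 1010001001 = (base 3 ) 220001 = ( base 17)243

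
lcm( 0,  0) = 0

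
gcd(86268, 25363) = 13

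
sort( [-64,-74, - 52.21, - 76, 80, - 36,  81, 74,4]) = [ - 76  ,-74,-64, -52.21 , - 36, 4, 74, 80,81]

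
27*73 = 1971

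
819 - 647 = 172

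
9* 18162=163458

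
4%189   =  4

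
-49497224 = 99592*( - 497 )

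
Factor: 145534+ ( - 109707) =11^1*3257^1 = 35827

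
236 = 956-720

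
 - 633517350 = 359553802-993071152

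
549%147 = 108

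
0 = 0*683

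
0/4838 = 0 = 0.00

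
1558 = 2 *779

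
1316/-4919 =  - 1 + 3603/4919 = - 0.27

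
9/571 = 9/571  =  0.02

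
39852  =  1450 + 38402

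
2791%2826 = 2791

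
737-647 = 90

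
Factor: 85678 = 2^1*42839^1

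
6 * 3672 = 22032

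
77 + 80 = 157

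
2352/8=294  =  294.00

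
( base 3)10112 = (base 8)137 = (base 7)164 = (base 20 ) 4f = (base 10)95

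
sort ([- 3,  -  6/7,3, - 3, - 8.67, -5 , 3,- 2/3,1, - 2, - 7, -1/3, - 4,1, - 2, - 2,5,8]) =[ -8.67 , - 7 , - 5, - 4, - 3,- 3, - 2, - 2,-2, - 6/7,- 2/3, -1/3, 1 , 1,3,3,5 , 8] 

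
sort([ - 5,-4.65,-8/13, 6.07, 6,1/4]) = [ - 5, - 4.65, - 8/13,1/4, 6, 6.07 ]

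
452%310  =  142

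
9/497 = 9/497 =0.02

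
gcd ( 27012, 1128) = 12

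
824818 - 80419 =744399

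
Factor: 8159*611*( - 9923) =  - 13^1*41^1*47^1*199^1*9923^1 = - 49467633527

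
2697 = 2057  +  640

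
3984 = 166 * 24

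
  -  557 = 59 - 616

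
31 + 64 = 95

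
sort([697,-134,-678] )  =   [ - 678,-134,697] 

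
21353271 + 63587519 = 84940790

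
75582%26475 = 22632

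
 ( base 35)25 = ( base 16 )4b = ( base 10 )75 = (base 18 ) 43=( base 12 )63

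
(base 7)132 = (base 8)110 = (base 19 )3f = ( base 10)72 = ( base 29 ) 2E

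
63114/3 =21038 = 21038.00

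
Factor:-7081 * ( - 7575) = 3^1*5^2*73^1*97^1 * 101^1 = 53638575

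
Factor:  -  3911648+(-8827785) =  - 7^1*37^1*101^1*487^1= -12739433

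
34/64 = 17/32 = 0.53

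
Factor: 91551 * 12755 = 3^1*5^1*  2551^1*30517^1 = 1167733005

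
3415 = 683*5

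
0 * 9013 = 0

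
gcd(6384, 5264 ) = 112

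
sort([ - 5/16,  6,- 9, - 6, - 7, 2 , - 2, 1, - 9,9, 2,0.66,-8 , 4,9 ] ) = [ - 9,-9, - 8, - 7, -6,  -  2, - 5/16  ,  0.66, 1,2,2,4,  6,9,9 ]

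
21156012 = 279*75828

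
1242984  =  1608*773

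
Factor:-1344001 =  - 229^1*5869^1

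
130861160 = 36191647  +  94669513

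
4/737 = 4/737 = 0.01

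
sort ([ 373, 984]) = [ 373,984]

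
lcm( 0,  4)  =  0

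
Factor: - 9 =-3^2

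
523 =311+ 212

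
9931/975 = 10+181/975= 10.19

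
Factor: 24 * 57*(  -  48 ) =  - 65664 = - 2^7*3^3*19^1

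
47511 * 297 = 14110767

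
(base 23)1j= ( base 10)42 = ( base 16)2a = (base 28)1e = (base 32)1a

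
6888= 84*82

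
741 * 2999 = 2222259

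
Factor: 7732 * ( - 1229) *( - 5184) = 49261623552 = 2^8*3^4*1229^1*1933^1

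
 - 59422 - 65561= - 124983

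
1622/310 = 5 + 36/155 = 5.23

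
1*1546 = 1546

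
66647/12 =66647/12 = 5553.92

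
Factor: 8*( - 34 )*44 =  - 11968 = - 2^6*11^1*17^1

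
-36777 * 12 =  - 441324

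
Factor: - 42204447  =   - 3^2*557^1*8419^1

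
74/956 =37/478 = 0.08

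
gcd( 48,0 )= 48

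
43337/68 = 43337/68 = 637.31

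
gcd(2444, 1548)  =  4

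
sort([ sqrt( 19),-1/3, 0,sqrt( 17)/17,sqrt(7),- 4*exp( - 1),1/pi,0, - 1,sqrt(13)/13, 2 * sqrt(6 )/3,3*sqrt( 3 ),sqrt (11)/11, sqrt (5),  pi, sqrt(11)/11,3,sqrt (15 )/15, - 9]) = [-9 ,  -  4*exp( - 1 ), - 1,-1/3, 0,0,sqrt (17 )/17, sqrt ( 15) /15,sqrt(13 ) /13, sqrt(11 )/11  ,  sqrt( 11 )/11, 1/pi, 2 * sqrt( 6 ) /3, sqrt ( 5 ),sqrt(7),  3, pi, sqrt( 19),3*sqrt( 3 )] 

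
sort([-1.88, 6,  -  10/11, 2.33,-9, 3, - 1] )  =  [  -  9, - 1.88,-1,-10/11, 2.33,  3, 6 ]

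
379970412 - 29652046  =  350318366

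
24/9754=12/4877=0.00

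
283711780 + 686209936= 969921716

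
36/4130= 18/2065 = 0.01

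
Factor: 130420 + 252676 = 383096 = 2^3*7^1*6841^1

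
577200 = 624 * 925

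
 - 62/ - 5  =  62/5 = 12.40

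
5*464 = 2320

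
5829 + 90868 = 96697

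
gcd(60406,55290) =2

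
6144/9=2048/3=682.67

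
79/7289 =79/7289 = 0.01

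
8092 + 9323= 17415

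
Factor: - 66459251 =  - 66459251^1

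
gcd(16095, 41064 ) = 87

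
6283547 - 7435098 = -1151551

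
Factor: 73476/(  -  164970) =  - 314/705 = - 2^1 * 3^( - 1) * 5^( - 1) * 47^ ( - 1 )*157^1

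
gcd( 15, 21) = 3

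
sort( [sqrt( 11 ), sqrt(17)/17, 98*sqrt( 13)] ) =[ sqrt(17 ) /17,sqrt (11),98*sqrt(13)]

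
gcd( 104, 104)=104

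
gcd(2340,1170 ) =1170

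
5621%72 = 5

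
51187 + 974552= 1025739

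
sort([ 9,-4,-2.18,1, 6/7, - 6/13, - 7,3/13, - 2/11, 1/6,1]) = [-7 , - 4,-2.18  , - 6/13,  -  2/11,1/6,  3/13,6/7,1, 1,9]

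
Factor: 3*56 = 2^3*3^1 * 7^1 = 168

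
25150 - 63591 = - 38441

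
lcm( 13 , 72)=936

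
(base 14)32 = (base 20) 24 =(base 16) 2c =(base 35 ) 19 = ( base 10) 44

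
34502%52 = 26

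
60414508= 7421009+52993499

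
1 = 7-6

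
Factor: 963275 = 5^2*53^1*727^1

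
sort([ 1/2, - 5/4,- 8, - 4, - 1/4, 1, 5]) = [ - 8, - 4, - 5/4,- 1/4, 1/2, 1,  5 ] 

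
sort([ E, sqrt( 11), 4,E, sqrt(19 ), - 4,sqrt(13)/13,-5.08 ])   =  [ - 5.08,-4, sqrt(13)/13, E,E,sqrt(11),4 , sqrt(19) ]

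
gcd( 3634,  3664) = 2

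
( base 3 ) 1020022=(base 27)168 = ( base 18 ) 2dh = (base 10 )899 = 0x383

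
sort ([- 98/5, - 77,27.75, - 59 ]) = [ - 77, - 59,-98/5,27.75] 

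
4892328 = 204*23982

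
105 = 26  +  79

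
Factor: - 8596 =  - 2^2*7^1 * 307^1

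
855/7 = 122 + 1/7 = 122.14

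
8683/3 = 8683/3 = 2894.33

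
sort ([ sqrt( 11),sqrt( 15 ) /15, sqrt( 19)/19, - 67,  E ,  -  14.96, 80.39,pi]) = [ - 67 , - 14.96, sqrt( 19)/19,sqrt(15)/15,E, pi,sqrt ( 11), 80.39]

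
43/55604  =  43/55604= 0.00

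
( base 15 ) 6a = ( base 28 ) 3G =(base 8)144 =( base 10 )100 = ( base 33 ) 31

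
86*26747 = 2300242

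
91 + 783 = 874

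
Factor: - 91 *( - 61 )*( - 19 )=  - 105469 = - 7^1*13^1*19^1 *61^1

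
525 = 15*35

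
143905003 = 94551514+49353489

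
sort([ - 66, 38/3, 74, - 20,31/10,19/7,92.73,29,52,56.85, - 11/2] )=[ -66, - 20,-11/2,19/7, 31/10,  38/3,29, 52,  56.85,74, 92.73 ]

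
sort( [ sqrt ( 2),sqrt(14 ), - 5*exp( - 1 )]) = [ - 5*exp( - 1),  sqrt(2), sqrt (14) ]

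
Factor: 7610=2^1 *5^1*761^1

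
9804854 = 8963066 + 841788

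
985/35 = 28 + 1/7=28.14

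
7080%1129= 306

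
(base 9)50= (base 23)1m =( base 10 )45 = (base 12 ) 39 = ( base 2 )101101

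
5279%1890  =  1499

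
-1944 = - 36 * 54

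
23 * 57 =1311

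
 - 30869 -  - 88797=57928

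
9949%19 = 12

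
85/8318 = 85/8318 = 0.01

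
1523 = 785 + 738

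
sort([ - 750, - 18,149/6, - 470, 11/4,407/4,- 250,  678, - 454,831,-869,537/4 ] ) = [ - 869, - 750 , - 470, - 454, - 250, - 18,11/4,149/6,407/4,537/4 , 678, 831 ]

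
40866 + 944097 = 984963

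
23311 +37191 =60502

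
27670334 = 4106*6739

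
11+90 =101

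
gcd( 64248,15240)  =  24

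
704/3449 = 704/3449=0.20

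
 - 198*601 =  - 118998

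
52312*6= 313872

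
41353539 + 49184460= 90537999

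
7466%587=422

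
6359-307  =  6052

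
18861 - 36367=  - 17506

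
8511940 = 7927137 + 584803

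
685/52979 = 685/52979= 0.01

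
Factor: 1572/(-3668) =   -  3/7=-3^1*7^(-1 )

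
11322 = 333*34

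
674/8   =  337/4 = 84.25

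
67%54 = 13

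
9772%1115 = 852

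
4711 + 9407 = 14118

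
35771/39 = 35771/39  =  917.21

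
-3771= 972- 4743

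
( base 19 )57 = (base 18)5C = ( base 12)86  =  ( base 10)102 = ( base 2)1100110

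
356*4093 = 1457108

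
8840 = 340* 26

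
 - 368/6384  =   - 1 + 376/399 = - 0.06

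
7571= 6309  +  1262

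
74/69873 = 74/69873 = 0.00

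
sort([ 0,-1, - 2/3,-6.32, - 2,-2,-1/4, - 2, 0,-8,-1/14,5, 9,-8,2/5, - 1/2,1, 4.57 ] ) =[ - 8,-8,  -  6.32 , - 2,-2, - 2,  -  1,- 2/3, - 1/2,-1/4,-1/14, 0, 0 , 2/5,  1 , 4.57,5, 9]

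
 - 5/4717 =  - 1 + 4712/4717 = - 0.00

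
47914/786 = 60+377/393= 60.96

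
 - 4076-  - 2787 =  - 1289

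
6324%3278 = 3046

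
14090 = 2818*5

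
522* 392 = 204624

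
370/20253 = 370/20253 = 0.02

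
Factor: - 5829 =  - 3^1*29^1*67^1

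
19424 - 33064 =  - 13640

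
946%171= 91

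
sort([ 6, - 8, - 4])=[ - 8, - 4, 6]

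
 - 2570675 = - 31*82925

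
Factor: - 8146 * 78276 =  - 2^3 * 3^1 *11^1*593^1*4073^1 = - 637636296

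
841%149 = 96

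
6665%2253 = 2159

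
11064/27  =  3688/9 = 409.78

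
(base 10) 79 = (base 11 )72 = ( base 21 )3g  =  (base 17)4b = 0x4F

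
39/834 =13/278= 0.05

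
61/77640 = 61/77640 = 0.00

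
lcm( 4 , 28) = 28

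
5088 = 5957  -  869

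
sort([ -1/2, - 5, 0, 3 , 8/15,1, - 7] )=[-7,-5,  -  1/2, 0, 8/15 , 1, 3 ]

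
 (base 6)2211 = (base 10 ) 511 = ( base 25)kb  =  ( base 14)287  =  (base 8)777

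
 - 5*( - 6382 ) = 31910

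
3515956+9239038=12754994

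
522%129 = 6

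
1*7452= 7452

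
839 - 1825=- 986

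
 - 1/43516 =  - 1/43516 = - 0.00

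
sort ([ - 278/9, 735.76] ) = [-278/9, 735.76]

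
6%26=6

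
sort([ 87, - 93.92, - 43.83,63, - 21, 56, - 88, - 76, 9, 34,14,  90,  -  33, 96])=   [ - 93.92, - 88,-76, - 43.83, - 33, - 21, 9, 14, 34, 56, 63,  87, 90, 96]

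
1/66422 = 1/66422 = 0.00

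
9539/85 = 112+19/85= 112.22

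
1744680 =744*2345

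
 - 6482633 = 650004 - 7132637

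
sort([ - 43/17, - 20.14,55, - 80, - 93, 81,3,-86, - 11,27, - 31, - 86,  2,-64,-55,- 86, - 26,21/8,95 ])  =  [ - 93,-86, - 86, - 86, - 80, - 64, - 55,-31 , -26, - 20.14, - 11,-43/17,2, 21/8,3,27, 55, 81, 95]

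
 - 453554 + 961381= 507827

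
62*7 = 434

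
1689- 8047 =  - 6358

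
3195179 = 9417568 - 6222389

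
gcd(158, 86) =2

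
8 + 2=10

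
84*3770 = 316680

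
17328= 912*19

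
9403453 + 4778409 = 14181862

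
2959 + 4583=7542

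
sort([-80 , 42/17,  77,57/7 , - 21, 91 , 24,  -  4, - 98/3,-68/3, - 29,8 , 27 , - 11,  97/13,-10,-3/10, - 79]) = [ - 80,-79 ,-98/3,-29,-68/3, -21, - 11, - 10, -4, - 3/10, 42/17,97/13 , 8,57/7,24,27,77 , 91 ]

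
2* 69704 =139408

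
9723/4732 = 2 + 37/676 = 2.05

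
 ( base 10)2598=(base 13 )124b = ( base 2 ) 101000100110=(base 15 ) B83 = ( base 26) 3lo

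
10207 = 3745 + 6462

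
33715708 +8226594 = 41942302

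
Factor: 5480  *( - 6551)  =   - 35899480 = - 2^3 *5^1*137^1*6551^1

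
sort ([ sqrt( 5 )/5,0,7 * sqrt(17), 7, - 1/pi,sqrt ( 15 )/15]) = [ - 1/pi, 0,sqrt(15 ) /15 , sqrt( 5)/5,  7, 7*sqrt ( 17 )] 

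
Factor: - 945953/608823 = - 3^( - 3 )*19^1*22549^( - 1 )*49787^1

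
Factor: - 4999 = -4999^1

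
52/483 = 52/483 = 0.11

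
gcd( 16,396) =4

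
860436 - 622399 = 238037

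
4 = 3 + 1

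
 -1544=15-1559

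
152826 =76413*2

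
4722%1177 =14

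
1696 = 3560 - 1864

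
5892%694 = 340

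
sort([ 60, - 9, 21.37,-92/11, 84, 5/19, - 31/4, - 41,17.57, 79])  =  [ - 41, - 9, - 92/11,-31/4,5/19,17.57, 21.37, 60,79,84] 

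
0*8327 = 0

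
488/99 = 4+ 92/99 = 4.93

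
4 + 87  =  91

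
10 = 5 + 5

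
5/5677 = 5/5677= 0.00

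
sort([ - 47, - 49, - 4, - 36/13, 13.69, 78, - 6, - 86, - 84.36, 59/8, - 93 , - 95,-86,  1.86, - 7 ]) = [ -95 , - 93, - 86, - 86, - 84.36, - 49, - 47, - 7, - 6,- 4, - 36/13,1.86, 59/8, 13.69, 78 ]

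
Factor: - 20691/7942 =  - 2^( - 1 )*3^2*11^1*19^(- 1) = -  99/38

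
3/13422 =1/4474 = 0.00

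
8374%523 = 6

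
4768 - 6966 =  - 2198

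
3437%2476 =961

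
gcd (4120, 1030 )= 1030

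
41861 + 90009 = 131870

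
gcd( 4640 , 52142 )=58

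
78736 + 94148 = 172884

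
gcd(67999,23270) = 1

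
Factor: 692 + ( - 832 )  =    -  140 =-  2^2 * 5^1* 7^1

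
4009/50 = 80 + 9/50 = 80.18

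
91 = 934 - 843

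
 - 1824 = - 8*228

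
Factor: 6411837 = 3^1 * 2137279^1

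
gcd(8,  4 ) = 4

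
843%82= 23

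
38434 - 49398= - 10964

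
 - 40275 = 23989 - 64264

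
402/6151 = 402/6151 = 0.07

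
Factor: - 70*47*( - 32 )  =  2^6*5^1*7^1*47^1= 105280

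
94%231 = 94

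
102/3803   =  102/3803 = 0.03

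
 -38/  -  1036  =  19/518 =0.04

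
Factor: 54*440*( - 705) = -2^4*3^4*5^2  *11^1*47^1 = - 16750800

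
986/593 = 986/593 = 1.66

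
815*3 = 2445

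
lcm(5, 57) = 285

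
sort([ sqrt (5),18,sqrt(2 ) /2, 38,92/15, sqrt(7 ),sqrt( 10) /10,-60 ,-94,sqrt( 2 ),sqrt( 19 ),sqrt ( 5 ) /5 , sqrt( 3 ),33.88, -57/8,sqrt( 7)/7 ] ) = [ - 94,  -  60,-57/8,sqrt( 10 ) /10, sqrt(7 ) /7,sqrt( 5 ) /5,sqrt( 2)/2,  sqrt(2 ),sqrt(3),sqrt(5 ), sqrt( 7),sqrt(19 ),  92/15, 18,33.88,  38]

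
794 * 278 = 220732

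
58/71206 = 29/35603 = 0.00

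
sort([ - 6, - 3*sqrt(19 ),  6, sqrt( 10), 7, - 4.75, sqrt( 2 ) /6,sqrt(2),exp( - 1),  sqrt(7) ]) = [-3*sqrt( 19 ), - 6,-4.75, sqrt ( 2 ) /6,exp(-1 ), sqrt (2), sqrt(7), sqrt(10), 6, 7] 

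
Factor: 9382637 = 11^1 *19^1*44893^1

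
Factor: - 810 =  - 2^1*3^4*5^1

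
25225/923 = 25225/923  =  27.33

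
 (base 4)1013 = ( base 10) 71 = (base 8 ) 107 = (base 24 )2n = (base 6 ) 155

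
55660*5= 278300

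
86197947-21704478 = 64493469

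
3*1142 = 3426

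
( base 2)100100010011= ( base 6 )14431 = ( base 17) 80b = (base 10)2323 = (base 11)1822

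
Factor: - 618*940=- 2^3 * 3^1*5^1*47^1* 103^1 = - 580920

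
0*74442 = 0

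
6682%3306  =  70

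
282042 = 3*94014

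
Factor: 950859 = 3^5*7^1 * 13^1*43^1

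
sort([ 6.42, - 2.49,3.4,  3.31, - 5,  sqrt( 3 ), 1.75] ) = [  -  5, - 2.49, sqrt( 3 ),1.75, 3.31, 3.4, 6.42] 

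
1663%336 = 319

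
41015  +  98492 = 139507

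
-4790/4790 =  - 1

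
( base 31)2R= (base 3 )10022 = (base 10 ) 89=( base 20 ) 49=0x59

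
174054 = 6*29009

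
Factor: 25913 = 25913^1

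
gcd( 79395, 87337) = 1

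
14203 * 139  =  1974217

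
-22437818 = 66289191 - 88727009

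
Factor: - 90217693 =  - 90217693^1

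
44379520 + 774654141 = 819033661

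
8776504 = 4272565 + 4503939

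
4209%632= 417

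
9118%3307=2504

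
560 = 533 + 27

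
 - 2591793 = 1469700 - 4061493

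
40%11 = 7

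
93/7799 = 93/7799 = 0.01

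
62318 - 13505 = 48813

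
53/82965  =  53/82965 =0.00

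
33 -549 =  - 516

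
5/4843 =5/4843= 0.00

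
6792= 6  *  1132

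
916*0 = 0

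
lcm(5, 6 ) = 30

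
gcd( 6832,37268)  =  28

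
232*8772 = 2035104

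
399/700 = 57/100  =  0.57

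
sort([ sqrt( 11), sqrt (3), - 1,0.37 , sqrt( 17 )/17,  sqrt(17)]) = [ - 1, sqrt(17)/17,0.37, sqrt( 3 ),sqrt( 11 ),sqrt(17 )] 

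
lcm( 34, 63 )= 2142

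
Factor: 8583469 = 47^1*182627^1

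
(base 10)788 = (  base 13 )488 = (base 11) 657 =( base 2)1100010100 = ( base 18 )27E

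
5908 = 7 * 844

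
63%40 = 23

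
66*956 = 63096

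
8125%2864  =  2397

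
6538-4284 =2254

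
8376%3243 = 1890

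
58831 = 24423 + 34408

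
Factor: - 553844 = -2^2*138461^1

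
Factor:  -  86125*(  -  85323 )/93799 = 3^1*5^3*7^1*13^1* 17^1*53^1*97^ (  -  1 )* 239^1*967^ (  -  1 ) = 7348443375/93799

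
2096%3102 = 2096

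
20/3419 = 20/3419 = 0.01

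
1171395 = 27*43385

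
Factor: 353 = 353^1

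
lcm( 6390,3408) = 51120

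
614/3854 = 307/1927= 0.16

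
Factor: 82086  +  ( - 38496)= 2^1 * 3^1 * 5^1*1453^1 = 43590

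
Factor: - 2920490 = -2^1 * 5^1 *19^2  *809^1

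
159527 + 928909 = 1088436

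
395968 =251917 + 144051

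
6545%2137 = 134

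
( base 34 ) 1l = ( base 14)3D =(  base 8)67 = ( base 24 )27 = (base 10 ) 55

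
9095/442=535/26 = 20.58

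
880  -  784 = 96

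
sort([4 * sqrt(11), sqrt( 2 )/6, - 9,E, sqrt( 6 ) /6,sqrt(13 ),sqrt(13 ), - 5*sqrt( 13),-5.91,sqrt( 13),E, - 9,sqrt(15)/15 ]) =[-5*sqrt(13 ), - 9, - 9,  -  5.91,sqrt( 2 )/6,sqrt( 15)/15,sqrt(6)/6 , E, E, sqrt ( 13 ),sqrt( 13 ),sqrt(13),4*sqrt(11)]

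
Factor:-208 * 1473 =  - 306384 = - 2^4 * 3^1*13^1*491^1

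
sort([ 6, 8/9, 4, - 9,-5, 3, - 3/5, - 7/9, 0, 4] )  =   [- 9, - 5, - 7/9, - 3/5, 0, 8/9,3,4, 4,6 ] 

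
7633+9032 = 16665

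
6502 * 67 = 435634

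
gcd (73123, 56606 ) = 83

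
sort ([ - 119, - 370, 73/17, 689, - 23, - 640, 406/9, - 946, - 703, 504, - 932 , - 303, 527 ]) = [ - 946,-932, -703,-640, - 370, - 303 , - 119, - 23, 73/17,406/9, 504,  527, 689] 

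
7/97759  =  7/97759 = 0.00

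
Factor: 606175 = 5^2*24247^1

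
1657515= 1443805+213710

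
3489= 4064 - 575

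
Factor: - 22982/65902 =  - 83^( - 1)*397^( - 1)*11491^1=- 11491/32951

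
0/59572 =0 =0.00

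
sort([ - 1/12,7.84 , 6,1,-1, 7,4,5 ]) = [ - 1, - 1/12,1, 4, 5,6,7,7.84]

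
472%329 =143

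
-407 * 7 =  - 2849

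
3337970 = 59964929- 56626959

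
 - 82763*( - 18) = 1489734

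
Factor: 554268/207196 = 741/277 = 3^1* 13^1*19^1*277^( - 1)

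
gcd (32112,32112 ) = 32112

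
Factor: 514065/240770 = 2^ ( - 1) * 3^1*43^1*797^1*24077^( - 1) =102813/48154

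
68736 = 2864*24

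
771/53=14  +  29/53=14.55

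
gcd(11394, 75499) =1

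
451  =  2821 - 2370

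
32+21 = 53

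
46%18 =10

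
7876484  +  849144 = 8725628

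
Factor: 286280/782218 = 340/929  =  2^2*5^1 * 17^1 * 929^( - 1)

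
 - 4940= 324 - 5264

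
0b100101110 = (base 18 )GE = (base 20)F2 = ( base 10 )302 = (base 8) 456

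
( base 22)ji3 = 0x257b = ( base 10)9595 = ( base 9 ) 14141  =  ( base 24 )gfj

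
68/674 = 34/337 = 0.10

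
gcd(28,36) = 4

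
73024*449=32787776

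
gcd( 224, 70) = 14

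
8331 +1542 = 9873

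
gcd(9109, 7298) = 1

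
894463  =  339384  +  555079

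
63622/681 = 93 + 289/681  =  93.42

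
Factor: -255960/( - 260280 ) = 237/241=3^1*79^1*241^(-1) 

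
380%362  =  18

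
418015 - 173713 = 244302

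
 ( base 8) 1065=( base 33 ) h4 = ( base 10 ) 565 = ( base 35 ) g5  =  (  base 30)IP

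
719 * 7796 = 5605324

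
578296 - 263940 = 314356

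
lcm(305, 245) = 14945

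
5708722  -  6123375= - 414653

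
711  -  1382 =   -  671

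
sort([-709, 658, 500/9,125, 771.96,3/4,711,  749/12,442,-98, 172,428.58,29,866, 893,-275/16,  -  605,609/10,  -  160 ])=[ - 709,-605, - 160, - 98, -275/16, 3/4, 29, 500/9,609/10  ,  749/12, 125 , 172,428.58,442,658,711, 771.96, 866 , 893 ]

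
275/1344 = 275/1344 = 0.20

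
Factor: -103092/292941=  - 284/807 = - 2^2*3^( - 1 )*71^1 * 269^ (-1)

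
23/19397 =23/19397 = 0.00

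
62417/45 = 1387 +2/45 = 1387.04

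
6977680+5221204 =12198884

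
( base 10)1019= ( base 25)1fj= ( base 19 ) 2FC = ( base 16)3fb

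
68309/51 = 1339+20/51= 1339.39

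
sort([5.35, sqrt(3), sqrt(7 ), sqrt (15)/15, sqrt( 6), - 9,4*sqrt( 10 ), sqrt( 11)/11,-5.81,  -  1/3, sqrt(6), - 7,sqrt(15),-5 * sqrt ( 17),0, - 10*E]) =[  -  10*E, - 5 * sqrt( 17) , - 9,-7,  -  5.81,  -  1/3,  0,  sqrt( 15) /15,  sqrt( 11) /11,sqrt ( 3),sqrt(6),  sqrt(6 ), sqrt (7),sqrt(15 ) , 5.35,4*sqrt(  10) ] 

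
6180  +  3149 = 9329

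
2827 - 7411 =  - 4584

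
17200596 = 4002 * 4298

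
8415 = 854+7561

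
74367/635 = 74367/635 = 117.11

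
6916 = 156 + 6760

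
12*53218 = 638616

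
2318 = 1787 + 531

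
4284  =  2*2142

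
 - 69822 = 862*( - 81 ) 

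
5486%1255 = 466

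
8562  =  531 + 8031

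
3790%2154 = 1636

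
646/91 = 7 + 9/91 = 7.10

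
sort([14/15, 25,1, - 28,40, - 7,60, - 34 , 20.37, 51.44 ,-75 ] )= [ - 75, - 34, - 28, - 7,14/15,1, 20.37, 25,40, 51.44, 60 ]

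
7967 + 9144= 17111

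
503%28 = 27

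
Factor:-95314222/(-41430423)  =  2^1 * 3^(-1 )*19^1 * 743^( - 1 ) * 18587^ ( - 1 )*2508269^1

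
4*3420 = 13680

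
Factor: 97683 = 3^1*32561^1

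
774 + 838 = 1612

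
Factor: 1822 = 2^1*911^1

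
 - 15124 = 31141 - 46265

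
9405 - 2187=7218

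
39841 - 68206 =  - 28365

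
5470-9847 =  - 4377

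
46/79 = 46/79 = 0.58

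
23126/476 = 11563/238 = 48.58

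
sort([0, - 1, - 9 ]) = [ - 9, - 1,0] 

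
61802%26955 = 7892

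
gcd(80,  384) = 16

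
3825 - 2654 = 1171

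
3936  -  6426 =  - 2490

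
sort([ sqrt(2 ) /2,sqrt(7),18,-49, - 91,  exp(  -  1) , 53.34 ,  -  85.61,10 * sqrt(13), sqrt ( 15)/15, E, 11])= [-91, - 85.61, - 49 , sqrt( 15)/15,exp( -1 ),sqrt(2)/2,sqrt( 7), E, 11,18,10*sqrt ( 13),  53.34]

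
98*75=7350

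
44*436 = 19184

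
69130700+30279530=99410230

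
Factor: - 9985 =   -  5^1*1997^1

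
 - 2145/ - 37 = 2145/37  =  57.97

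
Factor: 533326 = 2^1*266663^1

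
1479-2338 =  - 859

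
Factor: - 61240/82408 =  - 7655/10301 = - 5^1*1531^1*10301^(-1 )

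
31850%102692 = 31850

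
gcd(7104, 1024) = 64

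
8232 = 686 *12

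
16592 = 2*8296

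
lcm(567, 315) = 2835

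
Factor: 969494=2^1*19^1 * 31^1* 823^1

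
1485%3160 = 1485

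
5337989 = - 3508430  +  8846419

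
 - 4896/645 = - 8 + 88/215=- 7.59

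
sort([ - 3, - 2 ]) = [ - 3, - 2]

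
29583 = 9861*3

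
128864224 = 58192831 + 70671393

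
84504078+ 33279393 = 117783471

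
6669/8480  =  6669/8480 = 0.79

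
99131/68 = 1457 + 55/68 = 1457.81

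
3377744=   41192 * 82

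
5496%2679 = 138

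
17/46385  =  17/46385 = 0.00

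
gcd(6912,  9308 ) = 4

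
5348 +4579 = 9927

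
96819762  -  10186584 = 86633178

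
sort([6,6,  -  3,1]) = [ - 3,1 , 6,6] 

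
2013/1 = 2013 =2013.00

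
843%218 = 189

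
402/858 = 67/143 = 0.47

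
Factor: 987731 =41^1*24091^1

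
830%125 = 80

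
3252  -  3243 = 9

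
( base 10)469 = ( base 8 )725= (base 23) K9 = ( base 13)2a1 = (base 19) 15d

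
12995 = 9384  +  3611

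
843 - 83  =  760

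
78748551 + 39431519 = 118180070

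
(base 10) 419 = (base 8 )643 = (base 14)21d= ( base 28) er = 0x1A3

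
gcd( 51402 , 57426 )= 6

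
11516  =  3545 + 7971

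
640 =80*8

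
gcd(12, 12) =12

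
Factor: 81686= 2^1*11^1*47^1 * 79^1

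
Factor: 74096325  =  3^2*5^2*329317^1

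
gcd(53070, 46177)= 61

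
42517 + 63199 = 105716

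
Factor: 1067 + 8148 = 9215 = 5^1*19^1 * 97^1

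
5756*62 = 356872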